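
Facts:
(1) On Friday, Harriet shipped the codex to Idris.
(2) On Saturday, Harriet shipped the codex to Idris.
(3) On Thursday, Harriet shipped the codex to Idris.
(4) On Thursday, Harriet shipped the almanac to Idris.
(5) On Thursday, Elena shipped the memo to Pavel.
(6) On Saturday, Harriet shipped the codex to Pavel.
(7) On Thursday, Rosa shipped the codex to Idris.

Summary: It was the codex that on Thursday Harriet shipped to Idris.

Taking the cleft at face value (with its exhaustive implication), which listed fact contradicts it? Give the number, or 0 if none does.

4

Focus of the cleft: "the codex" (the thing). Presupposed background: Harriet as agent and Idris as recipient and on Thursday as setting.
Exhaustivity: the codex is the only thing satisfying that background.
Fact (4) shares the background but with thing = the almanac; exhaustivity is violated.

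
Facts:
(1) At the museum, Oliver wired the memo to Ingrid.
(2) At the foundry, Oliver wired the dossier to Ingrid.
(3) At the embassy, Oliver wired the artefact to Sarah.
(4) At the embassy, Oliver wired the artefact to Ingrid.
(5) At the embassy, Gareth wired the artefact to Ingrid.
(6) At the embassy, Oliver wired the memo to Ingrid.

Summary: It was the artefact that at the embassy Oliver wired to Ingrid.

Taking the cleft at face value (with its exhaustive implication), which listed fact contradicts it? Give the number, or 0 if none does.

6

Focus of the cleft: "the artefact" (the thing). Presupposed background: same agent, recipient, setting (Oliver / Ingrid / at the embassy).
The exhaustive reading says no other thing fits that background.
But fact (6) also has same agent, recipient, setting (Oliver / Ingrid / at the embassy), with thing = the memo — so the exhaustive reading fails.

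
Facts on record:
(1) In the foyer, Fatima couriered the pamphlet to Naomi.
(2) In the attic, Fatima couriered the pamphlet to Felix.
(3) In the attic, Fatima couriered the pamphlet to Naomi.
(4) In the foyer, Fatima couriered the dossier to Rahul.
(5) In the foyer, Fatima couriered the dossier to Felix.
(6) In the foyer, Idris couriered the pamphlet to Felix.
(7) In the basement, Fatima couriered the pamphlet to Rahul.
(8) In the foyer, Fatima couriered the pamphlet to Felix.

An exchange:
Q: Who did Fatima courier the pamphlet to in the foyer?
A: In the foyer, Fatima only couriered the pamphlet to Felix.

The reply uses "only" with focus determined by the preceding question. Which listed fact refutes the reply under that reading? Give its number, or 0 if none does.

The question "Who did ... to ...?" targets the recipient, so in the reply the focus falls on "Felix".
"Only" then excludes alternative recipients while the background — agent = Fatima, thing = the pamphlet, setting = in the foyer — is held fixed.
Fact (1) keeps agent = Fatima, thing = the pamphlet, setting = in the foyer but has recipient = Naomi; that refutes the reply.
(Fact (2) would refute a reading with focus on the setting — but that is not what the question asks.)

1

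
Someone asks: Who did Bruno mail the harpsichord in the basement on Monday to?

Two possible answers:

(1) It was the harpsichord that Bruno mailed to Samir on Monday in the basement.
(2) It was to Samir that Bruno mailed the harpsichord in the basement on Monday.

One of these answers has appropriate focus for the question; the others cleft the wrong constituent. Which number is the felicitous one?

2

The question word "who" targets the recipient.
Option (1) clefts "the harpsichord" — the direct object, not what was asked.
Option (2) clefts "to Samir" — that matches what the question asks about.
So the congruent reply is (2).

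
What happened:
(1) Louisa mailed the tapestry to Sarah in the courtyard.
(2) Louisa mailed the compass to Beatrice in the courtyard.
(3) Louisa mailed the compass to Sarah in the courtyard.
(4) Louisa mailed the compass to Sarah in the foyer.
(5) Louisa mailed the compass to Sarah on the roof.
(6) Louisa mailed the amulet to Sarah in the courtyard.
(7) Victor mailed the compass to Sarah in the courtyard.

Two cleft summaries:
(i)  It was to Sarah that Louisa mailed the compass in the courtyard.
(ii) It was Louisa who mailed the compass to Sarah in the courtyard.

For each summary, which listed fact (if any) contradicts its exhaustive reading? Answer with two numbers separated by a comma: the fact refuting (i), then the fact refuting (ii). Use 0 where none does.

2, 7

(i): focus "Sarah". Looking for same agent, thing, setting (Louisa / the compass / in the courtyard) with some other recipient — fact (2) has Beatrice there. Refuted.
(ii): focus "Louisa". Looking for same thing, recipient, setting (the compass / Sarah / in the courtyard) with some other agent — fact (7) has Victor there. Refuted.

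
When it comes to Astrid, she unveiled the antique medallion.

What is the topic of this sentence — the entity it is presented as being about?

The construction explicitly marks "Astrid" as what the sentence is about — the topic.
The remainder of the clause is the comment (what is said about the topic).

Astrid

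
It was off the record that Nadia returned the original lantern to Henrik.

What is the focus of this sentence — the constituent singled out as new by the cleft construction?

off the record

In an it-cleft "It was X that/who ...", the clefted constituent X is the focus; the that/who-clause expresses the presupposed open proposition.
Here the focus is "off the record". The backgrounded (presupposed) material includes "Nadia", "the original lantern" and "to Henrik".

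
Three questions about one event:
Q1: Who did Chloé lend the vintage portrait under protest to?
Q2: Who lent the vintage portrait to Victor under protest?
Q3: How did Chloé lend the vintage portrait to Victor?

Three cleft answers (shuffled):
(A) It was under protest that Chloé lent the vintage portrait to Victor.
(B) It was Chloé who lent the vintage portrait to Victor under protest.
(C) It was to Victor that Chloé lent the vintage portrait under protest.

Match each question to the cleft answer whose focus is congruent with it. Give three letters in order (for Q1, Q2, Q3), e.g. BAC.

CBA

Q1 asks about the recipient; cleft (C) focuses "to Victor", which is the recipient — so Q1 → C.
Q2 asks about the subject (agent); cleft (B) focuses "Chloé", which is the subject (agent) — so Q2 → B.
Q3 asks about the manner; cleft (A) focuses "under protest", which is the manner — so Q3 → A.
Mapping: Q1→C, Q2→B, Q3→A.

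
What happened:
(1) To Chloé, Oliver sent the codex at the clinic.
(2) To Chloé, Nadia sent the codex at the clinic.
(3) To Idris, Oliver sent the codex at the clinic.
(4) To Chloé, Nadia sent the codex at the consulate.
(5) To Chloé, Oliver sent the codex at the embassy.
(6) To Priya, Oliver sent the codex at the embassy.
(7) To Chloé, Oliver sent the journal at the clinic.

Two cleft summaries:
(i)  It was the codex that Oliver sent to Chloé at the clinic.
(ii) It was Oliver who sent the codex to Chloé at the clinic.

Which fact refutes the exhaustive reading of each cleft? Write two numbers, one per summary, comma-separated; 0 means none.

7, 2

(i): focus "the codex". Looking for same agent, recipient, setting (Oliver / Chloé / at the clinic) with some other thing — fact (7) has the journal there. Refuted.
(ii): focus "Oliver". Looking for same thing, recipient, setting (the codex / Chloé / at the clinic) with some other agent — fact (2) has Nadia there. Refuted.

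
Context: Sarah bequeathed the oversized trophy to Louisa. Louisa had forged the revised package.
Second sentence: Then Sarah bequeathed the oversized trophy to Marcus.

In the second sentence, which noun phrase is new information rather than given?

Marcus

"Sarah" and "the oversized trophy" in the second sentence are given — already mentioned in the context.
"Marcus" has no antecedent in the context; it is discourse-new.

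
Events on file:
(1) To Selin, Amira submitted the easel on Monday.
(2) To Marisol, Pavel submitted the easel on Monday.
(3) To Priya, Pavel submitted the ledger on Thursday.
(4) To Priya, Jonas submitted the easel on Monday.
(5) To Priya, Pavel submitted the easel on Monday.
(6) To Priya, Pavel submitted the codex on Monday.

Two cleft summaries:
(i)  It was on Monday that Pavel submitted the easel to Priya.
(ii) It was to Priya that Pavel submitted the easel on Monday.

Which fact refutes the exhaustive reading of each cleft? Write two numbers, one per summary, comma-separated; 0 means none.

Summary (i) focuses "on Monday" (the setting); background same agent, thing, recipient (Pavel / the easel / Priya). No fact matches that background with a different setting, so 0.
Summary (ii) focuses "Priya" (the recipient); background same agent, thing, setting (Pavel / the easel / on Monday). Fact (2) matches that background with recipient = Marisol — refutes (ii).

0, 2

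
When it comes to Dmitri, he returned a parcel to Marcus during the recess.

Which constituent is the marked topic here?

The construction explicitly marks "Dmitri" as what the sentence is about — the topic.
The remainder of the clause is the comment (what is said about the topic).

Dmitri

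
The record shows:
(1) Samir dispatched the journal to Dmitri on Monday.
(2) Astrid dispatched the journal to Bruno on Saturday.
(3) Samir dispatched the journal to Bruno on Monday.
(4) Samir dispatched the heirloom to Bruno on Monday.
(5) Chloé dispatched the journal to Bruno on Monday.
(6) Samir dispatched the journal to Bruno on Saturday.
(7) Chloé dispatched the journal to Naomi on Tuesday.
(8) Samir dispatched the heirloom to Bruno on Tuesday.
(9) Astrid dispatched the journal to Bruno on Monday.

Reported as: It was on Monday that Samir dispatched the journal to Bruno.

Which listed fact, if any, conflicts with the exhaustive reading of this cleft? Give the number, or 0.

6

Focus of the cleft: "on Monday" (the setting). Presupposed background: same agent, thing, recipient (Samir / the journal / Bruno).
The exhaustive reading says no other setting fits that background.
Fact (6) shares the background but with setting = on Saturday; exhaustivity is violated.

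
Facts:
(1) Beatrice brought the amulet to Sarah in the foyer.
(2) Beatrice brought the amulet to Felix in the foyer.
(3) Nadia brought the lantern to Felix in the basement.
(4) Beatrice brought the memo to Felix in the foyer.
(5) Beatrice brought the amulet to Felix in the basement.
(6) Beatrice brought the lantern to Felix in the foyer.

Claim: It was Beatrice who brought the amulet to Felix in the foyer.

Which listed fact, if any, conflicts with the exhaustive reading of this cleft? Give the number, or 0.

Focus of the cleft: "Beatrice" (the agent). Presupposed background: same thing, recipient, setting (the amulet / Felix / in the foyer).
The exhaustive reading says no other agent fits that background.
No listed fact matches the background with a different agent. Exhaustivity holds.

0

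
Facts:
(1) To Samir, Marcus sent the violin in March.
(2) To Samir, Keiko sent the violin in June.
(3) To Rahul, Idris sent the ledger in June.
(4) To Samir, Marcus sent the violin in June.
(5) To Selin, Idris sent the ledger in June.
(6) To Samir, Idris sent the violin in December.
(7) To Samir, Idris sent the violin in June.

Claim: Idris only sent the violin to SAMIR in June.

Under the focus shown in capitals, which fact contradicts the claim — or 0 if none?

The capitals mark "Samir" as focus. So "only" rules out other recipients, with the rest (same agent, thing, setting (Idris / the violin / in June)) as background.
Every other fact changes something in the background, not just the recipient. Nothing refutes the claim.

0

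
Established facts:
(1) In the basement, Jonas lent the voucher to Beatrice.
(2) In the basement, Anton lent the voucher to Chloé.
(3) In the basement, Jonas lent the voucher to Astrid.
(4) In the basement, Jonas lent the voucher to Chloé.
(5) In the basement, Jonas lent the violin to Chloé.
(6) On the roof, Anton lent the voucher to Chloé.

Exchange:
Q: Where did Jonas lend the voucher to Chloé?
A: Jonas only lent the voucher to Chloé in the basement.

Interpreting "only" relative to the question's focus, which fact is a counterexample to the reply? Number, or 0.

0

The question "Where did ...?" targets the setting, so in the reply the focus falls on "in the basement".
"Only" then excludes alternative settings while the background — agent = Jonas, thing = the voucher, recipient = Chloé — is held fixed.
No listed fact shares that background with another setting. Nothing contradicts the reply.
(Fact (5) would refute a reading with focus on the thing — but that is not what the question asks.)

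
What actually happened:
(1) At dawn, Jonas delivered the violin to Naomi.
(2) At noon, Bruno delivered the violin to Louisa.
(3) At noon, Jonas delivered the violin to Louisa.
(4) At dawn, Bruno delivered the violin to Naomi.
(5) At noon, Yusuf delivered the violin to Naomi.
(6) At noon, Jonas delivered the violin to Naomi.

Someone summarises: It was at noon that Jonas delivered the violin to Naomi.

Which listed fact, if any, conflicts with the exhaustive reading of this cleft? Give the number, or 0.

The cleft puts "at noon" in focus and presupposes the open proposition with Jonas as agent and the violin as thing and Naomi as recipient.
Exhaustivity: at noon is the only setting satisfying that background.
But fact (1) also has Jonas as agent and the violin as thing and Naomi as recipient, with setting = at dawn — so the exhaustive reading fails.

1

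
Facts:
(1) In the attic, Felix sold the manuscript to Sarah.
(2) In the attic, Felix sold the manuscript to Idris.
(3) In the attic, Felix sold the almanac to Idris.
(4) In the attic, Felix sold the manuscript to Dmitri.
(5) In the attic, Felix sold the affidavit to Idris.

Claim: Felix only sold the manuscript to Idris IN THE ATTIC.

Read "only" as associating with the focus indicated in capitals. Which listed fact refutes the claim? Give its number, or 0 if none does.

0

The capitals mark "in the attic" as focus. So "only" rules out other settings, with the rest (same agent, thing, recipient (Felix / the manuscript / Idris)) as background.
No fact matches same agent, thing, recipient (Felix / the manuscript / Idris) with a different setting — every other fact differs on at least one backgrounded slot. So no fact refutes it.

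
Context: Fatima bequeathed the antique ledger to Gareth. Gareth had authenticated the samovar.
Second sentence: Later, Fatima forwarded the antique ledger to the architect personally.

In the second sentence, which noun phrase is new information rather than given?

the architect

"Fatima" and "the antique ledger" in the second sentence are given — already mentioned in the context.
"the architect" has no antecedent in the context; it is discourse-new.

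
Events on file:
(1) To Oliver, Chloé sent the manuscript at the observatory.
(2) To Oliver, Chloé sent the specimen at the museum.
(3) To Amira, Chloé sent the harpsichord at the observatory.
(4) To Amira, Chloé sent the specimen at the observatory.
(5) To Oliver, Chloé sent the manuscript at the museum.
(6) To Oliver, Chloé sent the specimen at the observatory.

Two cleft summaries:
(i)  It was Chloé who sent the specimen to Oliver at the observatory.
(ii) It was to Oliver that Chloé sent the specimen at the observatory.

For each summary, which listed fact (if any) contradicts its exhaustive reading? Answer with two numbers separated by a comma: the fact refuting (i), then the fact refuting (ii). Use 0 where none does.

0, 4

Summary (i) focuses "Chloé" (the agent); background thing = the specimen, recipient = Oliver, setting = at the observatory. No fact matches that background with a different agent, so 0.
Summary (ii) focuses "Oliver" (the recipient); background agent = Chloé, thing = the specimen, setting = at the observatory. Fact (4) matches that background with recipient = Amira — refutes (ii).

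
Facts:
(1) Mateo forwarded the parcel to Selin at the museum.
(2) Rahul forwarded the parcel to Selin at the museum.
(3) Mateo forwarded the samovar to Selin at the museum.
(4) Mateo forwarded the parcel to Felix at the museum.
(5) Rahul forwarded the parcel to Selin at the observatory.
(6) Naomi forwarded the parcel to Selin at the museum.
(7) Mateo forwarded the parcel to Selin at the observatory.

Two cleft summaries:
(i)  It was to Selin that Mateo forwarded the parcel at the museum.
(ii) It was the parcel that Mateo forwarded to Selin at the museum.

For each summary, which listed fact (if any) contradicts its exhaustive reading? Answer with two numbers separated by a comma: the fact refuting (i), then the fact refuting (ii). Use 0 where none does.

(i): focus "Selin". Looking for same agent, thing, setting (Mateo / the parcel / at the museum) with some other recipient — fact (4) has Felix there. Refuted.
(ii): focus "the parcel". Looking for same agent, recipient, setting (Mateo / Selin / at the museum) with some other thing — fact (3) has the samovar there. Refuted.

4, 3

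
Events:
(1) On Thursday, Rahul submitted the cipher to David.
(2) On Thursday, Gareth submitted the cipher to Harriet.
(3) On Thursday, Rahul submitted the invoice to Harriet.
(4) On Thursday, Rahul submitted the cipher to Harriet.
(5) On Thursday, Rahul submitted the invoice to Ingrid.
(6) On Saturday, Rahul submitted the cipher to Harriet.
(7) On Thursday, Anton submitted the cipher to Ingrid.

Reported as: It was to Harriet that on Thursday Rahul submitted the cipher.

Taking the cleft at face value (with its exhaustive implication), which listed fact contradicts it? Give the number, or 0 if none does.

1

Focus of the cleft: "Harriet" (the recipient). Presupposed background: agent = Rahul, thing = the cipher, setting = on Thursday.
Exhaustivity: Harriet is the only recipient satisfying that background.
Fact (1) shares the background but with recipient = David; exhaustivity is violated.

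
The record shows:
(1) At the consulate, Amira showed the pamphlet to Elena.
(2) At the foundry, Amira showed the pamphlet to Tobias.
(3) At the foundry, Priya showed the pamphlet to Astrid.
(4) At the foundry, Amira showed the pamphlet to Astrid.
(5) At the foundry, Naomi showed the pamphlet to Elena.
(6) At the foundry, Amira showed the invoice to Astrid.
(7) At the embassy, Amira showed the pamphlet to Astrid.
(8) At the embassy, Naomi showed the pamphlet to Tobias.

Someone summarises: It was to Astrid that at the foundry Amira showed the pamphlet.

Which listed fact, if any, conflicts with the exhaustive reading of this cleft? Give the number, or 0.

Focus of the cleft: "Astrid" (the recipient). Presupposed background: Amira as agent and the pamphlet as thing and at the foundry as setting.
The exhaustive reading says no other recipient fits that background.
Fact (2) shares the background but with recipient = Tobias; exhaustivity is violated.

2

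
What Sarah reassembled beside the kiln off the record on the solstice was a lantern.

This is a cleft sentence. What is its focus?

a lantern

In a pseudo-cleft "What ... was X", the post-copular constituent X is the focus.
Here the focus is "a lantern". The backgrounded (presupposed) material includes "Sarah", "off the record", "on the solstice" and "beside the kiln".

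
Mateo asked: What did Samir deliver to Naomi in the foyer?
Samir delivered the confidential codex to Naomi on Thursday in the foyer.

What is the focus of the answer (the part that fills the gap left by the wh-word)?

the confidential codex

The wh-word "what" asks about the direct object.
In the answer, "Samir", "to Naomi" and "in the foyer" are given — repeated from the question.
"on Thursday" is also new, but it specifies the time, which is not what the question asks about — so it is not the focus.
The constituent filling the direct object gap is "the confidential codex"; that is the focus.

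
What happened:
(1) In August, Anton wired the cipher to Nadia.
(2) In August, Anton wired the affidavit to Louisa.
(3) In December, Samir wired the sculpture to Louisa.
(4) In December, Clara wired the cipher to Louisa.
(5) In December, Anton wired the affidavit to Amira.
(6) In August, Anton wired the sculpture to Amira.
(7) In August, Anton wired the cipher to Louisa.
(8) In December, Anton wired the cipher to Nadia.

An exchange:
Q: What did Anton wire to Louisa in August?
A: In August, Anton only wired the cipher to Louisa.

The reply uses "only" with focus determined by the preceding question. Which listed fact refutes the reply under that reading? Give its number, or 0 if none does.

2

The question "What did ...?" targets the thing, so in the reply the focus falls on "the cipher".
"Only" then excludes alternative things while the background — Anton as agent and Louisa as recipient and in August as setting — is held fixed.
Fact (2) shares the background with a different thing (the affidavit) — counterexample.
(Fact (1) would refute a reading with focus on the recipient — but that is not what the question asks.)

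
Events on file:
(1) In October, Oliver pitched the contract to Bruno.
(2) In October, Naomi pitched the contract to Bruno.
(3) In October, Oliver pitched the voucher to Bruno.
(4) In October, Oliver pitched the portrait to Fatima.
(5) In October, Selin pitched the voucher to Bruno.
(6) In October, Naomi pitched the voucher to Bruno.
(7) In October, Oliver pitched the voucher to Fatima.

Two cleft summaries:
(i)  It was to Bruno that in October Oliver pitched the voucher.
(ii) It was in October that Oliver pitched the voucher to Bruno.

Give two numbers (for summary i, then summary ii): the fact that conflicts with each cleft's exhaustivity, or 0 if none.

7, 0

(i): focus "Bruno". Looking for same agent, thing, setting (Oliver / the voucher / in October) with some other recipient — fact (7) has Fatima there. Refuted.
(ii): focus "in October". No fact shares same agent, thing, recipient (Oliver / the voucher / Bruno) with a different setting. 0.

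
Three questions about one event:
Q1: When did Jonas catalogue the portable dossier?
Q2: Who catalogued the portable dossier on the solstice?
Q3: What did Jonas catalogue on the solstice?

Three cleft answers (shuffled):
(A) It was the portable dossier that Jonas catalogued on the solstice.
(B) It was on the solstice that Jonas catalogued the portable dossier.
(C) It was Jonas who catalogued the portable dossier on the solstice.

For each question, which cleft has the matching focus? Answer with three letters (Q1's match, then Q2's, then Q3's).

BCA

Q1 asks about the time; cleft (B) focuses "on the solstice", which is the time — so Q1 → B.
Q2 asks about the subject (agent); cleft (C) focuses "Jonas", which is the subject (agent) — so Q2 → C.
Q3 asks about the direct object; cleft (A) focuses "the portable dossier", which is the direct object — so Q3 → A.
Mapping: Q1→B, Q2→C, Q3→A.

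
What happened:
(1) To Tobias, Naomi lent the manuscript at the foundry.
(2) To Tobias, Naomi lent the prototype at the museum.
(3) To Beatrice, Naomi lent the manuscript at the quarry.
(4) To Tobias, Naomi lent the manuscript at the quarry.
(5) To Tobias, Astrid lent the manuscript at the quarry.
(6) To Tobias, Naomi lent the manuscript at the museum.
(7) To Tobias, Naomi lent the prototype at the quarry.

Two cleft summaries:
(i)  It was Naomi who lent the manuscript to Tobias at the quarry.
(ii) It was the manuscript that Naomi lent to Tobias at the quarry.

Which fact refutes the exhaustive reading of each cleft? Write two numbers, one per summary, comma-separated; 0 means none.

5, 7

Summary (i) focuses "Naomi" (the agent); background the manuscript as thing and Tobias as recipient and at the quarry as setting. Fact (5) matches that background with agent = Astrid — refutes (i).
Summary (ii) focuses "the manuscript" (the thing); background Naomi as agent and Tobias as recipient and at the quarry as setting. Fact (7) matches that background with thing = the prototype — refutes (ii).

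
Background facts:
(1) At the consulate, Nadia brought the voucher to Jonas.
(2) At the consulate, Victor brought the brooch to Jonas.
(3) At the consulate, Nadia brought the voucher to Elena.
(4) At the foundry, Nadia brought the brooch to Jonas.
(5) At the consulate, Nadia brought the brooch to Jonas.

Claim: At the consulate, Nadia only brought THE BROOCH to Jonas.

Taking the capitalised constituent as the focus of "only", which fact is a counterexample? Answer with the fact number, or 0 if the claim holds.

Focus (in capitals) is "the brooch" — the thing. "Only" excludes alternative things while holding fixed Nadia as agent and Jonas as recipient and at the consulate as setting.
Fact (1) shares the background but differs in thing (the voucher) — a counterexample.

1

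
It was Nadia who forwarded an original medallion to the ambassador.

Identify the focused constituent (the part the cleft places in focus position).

In an it-cleft "It was X that/who ...", the clefted constituent X is the focus; the that/who-clause expresses the presupposed open proposition.
Here the focus is "Nadia". The backgrounded (presupposed) material includes "an original medallion" and "to the ambassador".

Nadia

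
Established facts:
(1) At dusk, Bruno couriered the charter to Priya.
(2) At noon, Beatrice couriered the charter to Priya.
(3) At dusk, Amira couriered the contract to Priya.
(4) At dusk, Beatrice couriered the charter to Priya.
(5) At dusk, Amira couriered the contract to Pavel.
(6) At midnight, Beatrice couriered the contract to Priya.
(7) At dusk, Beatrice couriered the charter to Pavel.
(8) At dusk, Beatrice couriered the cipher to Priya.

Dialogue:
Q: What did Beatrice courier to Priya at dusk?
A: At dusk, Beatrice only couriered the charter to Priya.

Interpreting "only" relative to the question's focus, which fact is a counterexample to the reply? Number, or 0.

Answering "What did ...?" puts focus on the thing — here, "the charter".
So "only" ranges over things; the rest (agent = Beatrice, recipient = Priya, setting = at dusk) is presupposed.
Fact (8) keeps agent = Beatrice, recipient = Priya, setting = at dusk but has thing = the cipher; that refutes the reply.
(Fact (7) would refute a reading with focus on the recipient — but that is not what the question asks.)

8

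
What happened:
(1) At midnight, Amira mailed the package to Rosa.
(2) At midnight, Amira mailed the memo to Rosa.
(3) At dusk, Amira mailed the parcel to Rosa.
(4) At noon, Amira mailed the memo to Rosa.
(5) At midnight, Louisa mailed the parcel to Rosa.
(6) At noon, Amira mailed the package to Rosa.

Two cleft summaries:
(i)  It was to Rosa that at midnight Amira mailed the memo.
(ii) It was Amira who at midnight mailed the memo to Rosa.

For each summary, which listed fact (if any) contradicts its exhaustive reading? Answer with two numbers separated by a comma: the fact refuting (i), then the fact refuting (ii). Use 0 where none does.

Summary (i) focuses "Rosa" (the recipient); background Amira as agent and the memo as thing and at midnight as setting. No fact matches that background with a different recipient, so 0.
Summary (ii) focuses "Amira" (the agent); background the memo as thing and Rosa as recipient and at midnight as setting. No fact matches that background with a different agent, so 0.

0, 0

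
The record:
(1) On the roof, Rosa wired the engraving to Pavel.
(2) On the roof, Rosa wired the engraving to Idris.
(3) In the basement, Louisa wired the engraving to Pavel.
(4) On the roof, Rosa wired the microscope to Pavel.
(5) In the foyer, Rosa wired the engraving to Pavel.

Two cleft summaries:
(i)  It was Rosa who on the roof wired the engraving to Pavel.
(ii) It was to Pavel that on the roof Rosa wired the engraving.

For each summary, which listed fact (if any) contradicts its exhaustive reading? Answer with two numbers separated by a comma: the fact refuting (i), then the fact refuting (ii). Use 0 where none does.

0, 2

Summary (i) focuses "Rosa" (the agent); background same thing, recipient, setting (the engraving / Pavel / on the roof). No fact matches that background with a different agent, so 0.
Summary (ii) focuses "Pavel" (the recipient); background same agent, thing, setting (Rosa / the engraving / on the roof). Fact (2) matches that background with recipient = Idris — refutes (ii).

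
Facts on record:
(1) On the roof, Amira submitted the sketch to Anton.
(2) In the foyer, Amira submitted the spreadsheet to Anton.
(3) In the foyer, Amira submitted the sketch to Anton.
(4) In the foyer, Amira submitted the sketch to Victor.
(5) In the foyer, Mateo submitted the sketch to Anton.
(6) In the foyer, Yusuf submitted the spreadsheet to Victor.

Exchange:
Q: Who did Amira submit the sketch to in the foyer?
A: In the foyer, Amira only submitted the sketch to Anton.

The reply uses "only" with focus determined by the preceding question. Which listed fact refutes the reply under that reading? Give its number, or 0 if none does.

4

The question "Who did ... to ...?" targets the recipient, so in the reply the focus falls on "Anton".
"Only" then excludes alternative recipients while the background — agent = Amira, thing = the sketch, setting = in the foyer — is held fixed.
Fact (4) shares the background with a different recipient (Victor) — counterexample.
(Fact (2) would refute a reading with focus on the thing — but that is not what the question asks.)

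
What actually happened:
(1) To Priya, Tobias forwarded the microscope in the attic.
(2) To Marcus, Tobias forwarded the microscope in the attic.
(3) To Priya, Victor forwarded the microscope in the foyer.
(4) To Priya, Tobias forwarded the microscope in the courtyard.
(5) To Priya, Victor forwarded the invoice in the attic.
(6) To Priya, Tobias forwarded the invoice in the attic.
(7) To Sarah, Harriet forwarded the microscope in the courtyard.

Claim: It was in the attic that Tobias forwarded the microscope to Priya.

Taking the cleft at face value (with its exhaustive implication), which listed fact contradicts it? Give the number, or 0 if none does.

4

Focus of the cleft: "in the attic" (the setting). Presupposed background: agent = Tobias, thing = the microscope, recipient = Priya.
Exhaustivity: in the attic is the only setting satisfying that background.
Fact (4) shares the background but with setting = in the courtyard; exhaustivity is violated.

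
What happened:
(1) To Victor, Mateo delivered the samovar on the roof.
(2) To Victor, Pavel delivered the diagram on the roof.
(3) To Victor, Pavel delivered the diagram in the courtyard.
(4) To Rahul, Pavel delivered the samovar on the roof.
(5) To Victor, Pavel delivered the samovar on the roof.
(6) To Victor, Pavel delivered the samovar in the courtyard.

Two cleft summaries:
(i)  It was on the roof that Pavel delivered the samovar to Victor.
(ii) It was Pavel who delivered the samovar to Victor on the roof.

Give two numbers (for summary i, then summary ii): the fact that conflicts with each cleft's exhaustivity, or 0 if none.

(i): focus "on the roof". Looking for agent = Pavel, thing = the samovar, recipient = Victor with some other setting — fact (6) has in the courtyard there. Refuted.
(ii): focus "Pavel". Looking for thing = the samovar, recipient = Victor, setting = on the roof with some other agent — fact (1) has Mateo there. Refuted.

6, 1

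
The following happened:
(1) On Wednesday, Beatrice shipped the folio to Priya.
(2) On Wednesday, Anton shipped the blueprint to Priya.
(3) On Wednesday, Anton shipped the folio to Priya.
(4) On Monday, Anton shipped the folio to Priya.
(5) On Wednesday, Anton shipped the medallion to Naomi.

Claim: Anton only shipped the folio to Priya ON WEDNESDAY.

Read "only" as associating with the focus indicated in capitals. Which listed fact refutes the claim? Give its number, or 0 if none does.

4

Focus (in capitals) is "on Wednesday" — the setting. "Only" excludes alternative settings while holding fixed agent = Anton, thing = the folio, recipient = Priya.
Fact (4) shares the background but differs in setting (on Monday) — a counterexample.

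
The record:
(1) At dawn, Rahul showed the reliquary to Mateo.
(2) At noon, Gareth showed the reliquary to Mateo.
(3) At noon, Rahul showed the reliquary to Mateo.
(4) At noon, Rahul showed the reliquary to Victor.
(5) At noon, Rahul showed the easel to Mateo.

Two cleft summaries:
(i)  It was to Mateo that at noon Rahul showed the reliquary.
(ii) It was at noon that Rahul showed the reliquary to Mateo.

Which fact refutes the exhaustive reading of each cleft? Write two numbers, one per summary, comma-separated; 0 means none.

4, 1

Summary (i) focuses "Mateo" (the recipient); background agent = Rahul, thing = the reliquary, setting = at noon. Fact (4) matches that background with recipient = Victor — refutes (i).
Summary (ii) focuses "at noon" (the setting); background agent = Rahul, thing = the reliquary, recipient = Mateo. Fact (1) matches that background with setting = at dawn — refutes (ii).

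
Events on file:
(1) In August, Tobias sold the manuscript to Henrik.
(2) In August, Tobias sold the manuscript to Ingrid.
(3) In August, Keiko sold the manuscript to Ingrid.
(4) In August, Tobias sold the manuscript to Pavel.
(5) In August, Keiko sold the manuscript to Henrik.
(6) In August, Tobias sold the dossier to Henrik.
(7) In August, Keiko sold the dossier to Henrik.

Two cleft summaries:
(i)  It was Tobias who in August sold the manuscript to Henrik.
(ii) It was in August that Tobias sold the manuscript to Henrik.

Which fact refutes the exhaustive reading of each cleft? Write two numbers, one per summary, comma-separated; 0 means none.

Summary (i) focuses "Tobias" (the agent); background thing = the manuscript, recipient = Henrik, setting = in August. Fact (5) matches that background with agent = Keiko — refutes (i).
Summary (ii) focuses "in August" (the setting); background agent = Tobias, thing = the manuscript, recipient = Henrik. No fact matches that background with a different setting, so 0.

5, 0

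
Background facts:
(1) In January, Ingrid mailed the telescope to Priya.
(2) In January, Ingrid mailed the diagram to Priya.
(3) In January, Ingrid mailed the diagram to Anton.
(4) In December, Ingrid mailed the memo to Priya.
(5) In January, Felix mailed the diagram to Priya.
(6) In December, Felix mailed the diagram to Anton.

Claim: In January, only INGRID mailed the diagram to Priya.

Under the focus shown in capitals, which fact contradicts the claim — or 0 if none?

The capitals mark "Ingrid" as focus. So "only" rules out other agents, with the rest (thing = the diagram, recipient = Priya, setting = in January) as background.
Fact (5) matches on thing = the diagram, recipient = Priya, setting = in January, but has agent = Felix instead. That refutes the claim.

5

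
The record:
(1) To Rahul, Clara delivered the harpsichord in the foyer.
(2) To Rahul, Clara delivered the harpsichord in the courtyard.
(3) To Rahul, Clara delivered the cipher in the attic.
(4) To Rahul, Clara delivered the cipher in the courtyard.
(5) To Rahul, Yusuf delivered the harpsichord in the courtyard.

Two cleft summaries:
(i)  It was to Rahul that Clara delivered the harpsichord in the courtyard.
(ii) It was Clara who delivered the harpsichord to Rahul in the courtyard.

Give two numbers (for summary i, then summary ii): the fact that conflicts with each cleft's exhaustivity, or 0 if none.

Summary (i) focuses "Rahul" (the recipient); background Clara as agent and the harpsichord as thing and in the courtyard as setting. No fact matches that background with a different recipient, so 0.
Summary (ii) focuses "Clara" (the agent); background the harpsichord as thing and Rahul as recipient and in the courtyard as setting. Fact (5) matches that background with agent = Yusuf — refutes (ii).

0, 5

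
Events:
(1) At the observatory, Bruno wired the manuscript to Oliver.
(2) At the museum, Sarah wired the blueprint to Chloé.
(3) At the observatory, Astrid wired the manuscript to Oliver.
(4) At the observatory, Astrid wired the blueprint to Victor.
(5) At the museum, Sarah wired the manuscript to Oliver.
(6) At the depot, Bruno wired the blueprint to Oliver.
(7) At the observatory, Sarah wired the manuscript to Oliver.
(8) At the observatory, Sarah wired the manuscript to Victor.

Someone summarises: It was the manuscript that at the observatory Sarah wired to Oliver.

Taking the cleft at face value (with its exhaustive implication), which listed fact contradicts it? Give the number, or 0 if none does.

Focus of the cleft: "the manuscript" (the thing). Presupposed background: same agent, recipient, setting (Sarah / Oliver / at the observatory).
Exhaustivity: the manuscript is the only thing satisfying that background.
No listed fact matches the background with a different thing. Exhaustivity holds.

0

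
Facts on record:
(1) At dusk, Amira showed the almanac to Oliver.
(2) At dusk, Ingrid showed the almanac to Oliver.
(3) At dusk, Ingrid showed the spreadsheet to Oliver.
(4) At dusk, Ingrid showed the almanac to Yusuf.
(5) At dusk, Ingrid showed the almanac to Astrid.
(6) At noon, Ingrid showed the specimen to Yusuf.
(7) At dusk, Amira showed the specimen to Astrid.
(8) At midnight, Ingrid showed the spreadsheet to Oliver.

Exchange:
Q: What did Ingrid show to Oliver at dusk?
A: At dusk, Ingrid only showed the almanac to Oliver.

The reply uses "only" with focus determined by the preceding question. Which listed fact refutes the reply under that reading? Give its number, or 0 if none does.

The question "What did ...?" targets the thing, so in the reply the focus falls on "the almanac".
So "only" ranges over things; the rest (Ingrid as agent and Oliver as recipient and at dusk as setting) is presupposed.
Fact (3) keeps Ingrid as agent and Oliver as recipient and at dusk as setting but has thing = the spreadsheet; that refutes the reply.
(Fact (4) would refute a reading with focus on the recipient — but that is not what the question asks.)

3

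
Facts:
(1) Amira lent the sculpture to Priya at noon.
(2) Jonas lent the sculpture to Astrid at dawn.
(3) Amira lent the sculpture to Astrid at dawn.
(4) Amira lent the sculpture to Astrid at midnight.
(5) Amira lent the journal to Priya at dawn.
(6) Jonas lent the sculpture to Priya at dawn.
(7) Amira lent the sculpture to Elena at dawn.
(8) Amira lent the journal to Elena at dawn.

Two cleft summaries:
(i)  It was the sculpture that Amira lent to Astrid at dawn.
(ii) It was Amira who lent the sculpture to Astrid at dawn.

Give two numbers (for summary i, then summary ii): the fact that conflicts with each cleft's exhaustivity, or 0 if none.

0, 2

Summary (i) focuses "the sculpture" (the thing); background Amira as agent and Astrid as recipient and at dawn as setting. No fact matches that background with a different thing, so 0.
Summary (ii) focuses "Amira" (the agent); background the sculpture as thing and Astrid as recipient and at dawn as setting. Fact (2) matches that background with agent = Jonas — refutes (ii).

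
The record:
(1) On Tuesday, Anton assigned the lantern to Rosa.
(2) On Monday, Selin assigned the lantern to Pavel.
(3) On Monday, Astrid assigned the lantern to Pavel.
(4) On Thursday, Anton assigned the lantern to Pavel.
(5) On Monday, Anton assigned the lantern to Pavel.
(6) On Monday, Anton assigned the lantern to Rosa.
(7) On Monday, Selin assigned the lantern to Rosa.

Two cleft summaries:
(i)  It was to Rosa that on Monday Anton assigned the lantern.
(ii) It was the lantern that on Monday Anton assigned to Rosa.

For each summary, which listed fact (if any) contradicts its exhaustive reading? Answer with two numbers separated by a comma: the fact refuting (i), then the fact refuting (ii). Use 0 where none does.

(i): focus "Rosa". Looking for same agent, thing, setting (Anton / the lantern / on Monday) with some other recipient — fact (5) has Pavel there. Refuted.
(ii): focus "the lantern". No fact shares same agent, recipient, setting (Anton / Rosa / on Monday) with a different thing. 0.

5, 0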